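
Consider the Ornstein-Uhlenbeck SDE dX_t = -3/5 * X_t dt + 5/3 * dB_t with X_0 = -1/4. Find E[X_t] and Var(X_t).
E[X_t] = -exp(-3*t/5)/4; Var(X_t) = 125/54 - 125*exp(-6*t/5)/54

The OU SDE dX = -theta X dt + sigma dB admits the integrating factor exp(theta t): d(exp(theta t) X_t) = sigma exp(theta t) dB_t. Integrating from 0 to t:
  X_t = x_0 * exp(-theta t) + sigma * int_0^t exp(-theta (t-s)) dB_s.
The Itô integral has mean 0 and (by the Itô isometry) variance sigma^2 * int_0^t exp(-2 theta (t - s)) ds = sigma^2 * (1 - exp(-2 theta t)) / (2 theta).
With theta = 3/5, sigma = 5/3, x_0 = -1/4:
  E[X_t] = -1/4 * exp(-3/5 t) = -exp(-3*t/5)/4
  Var(X_t) = (5/3)^2 * (1 - exp(-2*3/5 t)) / (2 * 3/5) = 125/54 - 125*exp(-6*t/5)/54.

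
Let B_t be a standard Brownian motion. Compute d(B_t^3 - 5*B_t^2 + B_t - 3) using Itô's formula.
d(B_t^3 - 5*B_t^2 + B_t - 3) = (3*B_t - 5) dt + (3*B_t^2 - 10*B_t + 1) dB_t

Itô's formula for f(B_t) gives d f(B_t) = f'(B_t) dB_t + (1/2) f''(B_t) dt. Compute derivatives of f(x) = x^3 - 5*x^2 + x - 3:
  f'(x)  = 3*x^2 - 10*x + 1
  f''(x) = 6*x - 10
Substitute x = B_t and multiply the f'' term by 1/2:
  drift     = (1/2) * (6*x - 10) evaluated at B_t = 3*B_t - 5
  diffusion = (3*x^2 - 10*x + 1) evaluated at B_t = 3*B_t^2 - 10*B_t + 1
Therefore d(B_t^3 - 5*B_t^2 + B_t - 3) = (3*B_t - 5) dt + (3*B_t^2 - 10*B_t + 1) dB_t.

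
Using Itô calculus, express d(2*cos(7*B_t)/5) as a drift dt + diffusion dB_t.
d(2*cos(7*B_t)/5) = (-49*cos(7*B_t)/5) dt + (-14*sin(7*B_t)/5) dB_t

Itô's formula for f(B_t) gives d f(B_t) = f'(B_t) dB_t + (1/2) f''(B_t) dt. Compute derivatives of f(x) = 2*cos(7*x)/5:
  f'(x)  = -14*sin(7*x)/5
  f''(x) = -98*cos(7*x)/5
Substitute x = B_t and multiply the f'' term by 1/2:
  drift     = (1/2) * (-98*cos(7*x)/5) evaluated at B_t = -49*cos(7*B_t)/5
  diffusion = (-14*sin(7*x)/5) evaluated at B_t = -14*sin(7*B_t)/5
Therefore d(2*cos(7*B_t)/5) = (-49*cos(7*B_t)/5) dt + (-14*sin(7*B_t)/5) dB_t.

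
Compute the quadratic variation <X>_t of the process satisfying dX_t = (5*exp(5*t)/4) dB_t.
<X>_t = 5*exp(10*t)/32 - 5/32

For an Itô process dX_t = a(t) dt + b(t) dB_t, the quadratic variation is <X>_t = int_0^t b(s)^2 ds (the drift term does not contribute). Here b(s) = 5*exp(5*s)/4, so
  b(s)^2 = 25*exp(10*s)/16.
Integrating from 0 to t:
  <X>_t = int_0^t (25*exp(10*s)/16) ds = 5*exp(10*t)/32 - 5/32.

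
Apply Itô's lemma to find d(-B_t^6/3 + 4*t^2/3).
d(-B_t^6/3 + 4*t^2/3) = (-5*B_t^4 + 8*t/3) dt + (-2*B_t^5) dB_t

Itô's formula for f(t, x): d f(t, B_t) = (f_t + (1/2) f_xx) dt + f_x dB_t. Compute partials of f(t, x) = 4*t^2/3 - x^6/3:
  f_t(t,x)  = 8*t/3
  f_x(t,x)  = -2*x^5
  f_xx(t,x) = -10*x^4
Assemble drift = f_t + (1/2) f_xx = 8*t/3 - 5*x^4 and diffusion = f_x = -2*x^5. Substituting x = B_t:
  d(-B_t^6/3 + 4*t^2/3) = (-5*B_t^4 + 8*t/3) dt + (-2*B_t^5) dB_t.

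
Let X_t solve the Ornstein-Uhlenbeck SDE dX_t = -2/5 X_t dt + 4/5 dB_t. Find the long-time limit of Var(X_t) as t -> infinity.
lim Var(X_t) = 4/5

The OU SDE dX = -theta X dt + sigma dB admits the integrating factor exp(theta t): d(exp(theta t) X_t) = sigma exp(theta t) dB_t. Integrating from 0 to t gives X_t = x_0 * exp(-theta t) + sigma * int_0^t exp(-theta (t-s)) dB_s for any initial x_0. The Itô integral has variance (by the Itô isometry) sigma^2 * int_0^t exp(-2 theta (t - s)) ds = sigma^2 * (1 - exp(-2 theta t)) / (2 theta), independent of x_0.
With theta = 2/5, sigma = 4/5:
  Var(X_t) = (4/5)^2 * (1 - exp(-2*2/5 t)) / (2 * 2/5) = 4/5 - 4*exp(-4*t/5)/5.
As t -> infinity, exp(-2*2/5 t) -> 0, so the stationary variance is sigma^2 / (2 theta) = 4/5.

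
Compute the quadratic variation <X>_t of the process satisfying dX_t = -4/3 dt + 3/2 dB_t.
<X>_t = 9*t/4

For an Itô process dX_t = a(t) dt + b(t) dB_t, the quadratic variation is <X>_t = int_0^t b(s)^2 ds (the drift term does not contribute). Here b(s) = 3/2, so
  b(s)^2 = 9/4.
Integrating from 0 to t:
  <X>_t = int_0^t (9/4) ds = 9*t/4.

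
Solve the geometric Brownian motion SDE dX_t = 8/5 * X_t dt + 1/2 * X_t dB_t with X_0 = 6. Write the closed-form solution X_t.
X_t = 6 * exp((59/40) * t + (1/2) * B_t)

For GBM dX = mu X dt + sigma X dB with X_0 = x_0, apply Itô to Y = log X: dY = (mu - sigma^2/2) dt + sigma dB, so Y_t = log(x_0) + (mu - sigma^2/2) t + sigma B_t and hence X_t = x_0 * exp((mu - sigma^2/2) t + sigma B_t).
With mu = 8/5, sigma = 1/2, x_0 = 6, this gives:
  X_t = 6 * exp((59/40) * t + (1/2) * B_t).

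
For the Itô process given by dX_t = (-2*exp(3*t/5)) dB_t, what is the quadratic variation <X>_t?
<X>_t = 10*exp(6*t/5)/3 - 10/3

For an Itô process dX_t = a(t) dt + b(t) dB_t, the quadratic variation is <X>_t = int_0^t b(s)^2 ds (the drift term does not contribute). Here b(s) = -2*exp(3*s/5), so
  b(s)^2 = 4*exp(6*s/5).
Integrating from 0 to t:
  <X>_t = int_0^t (4*exp(6*s/5)) ds = 10*exp(6*t/5)/3 - 10/3.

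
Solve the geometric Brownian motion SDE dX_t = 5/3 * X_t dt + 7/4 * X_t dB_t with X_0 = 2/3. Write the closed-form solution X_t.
X_t = 2/3 * exp((13/96) * t + (7/4) * B_t)

For GBM dX = mu X dt + sigma X dB with X_0 = x_0, apply Itô to Y = log X: dY = (mu - sigma^2/2) dt + sigma dB, so Y_t = log(x_0) + (mu - sigma^2/2) t + sigma B_t and hence X_t = x_0 * exp((mu - sigma^2/2) t + sigma B_t).
With mu = 5/3, sigma = 7/4, x_0 = 2/3, this gives:
  X_t = 2/3 * exp((13/96) * t + (7/4) * B_t).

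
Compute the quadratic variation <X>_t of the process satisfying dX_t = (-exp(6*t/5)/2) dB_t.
<X>_t = 5*exp(12*t/5)/48 - 5/48

For an Itô process dX_t = a(t) dt + b(t) dB_t, the quadratic variation is <X>_t = int_0^t b(s)^2 ds (the drift term does not contribute). Here b(s) = -exp(6*s/5)/2, so
  b(s)^2 = exp(12*s/5)/4.
Integrating from 0 to t:
  <X>_t = int_0^t (exp(12*s/5)/4) ds = 5*exp(12*t/5)/48 - 5/48.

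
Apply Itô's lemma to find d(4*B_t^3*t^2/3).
d(4*B_t^3*t^2/3) = (4*B_t*t*(2*B_t^2 + 3*t)/3) dt + (4*B_t^2*t^2) dB_t

Itô's formula for f(t, x): d f(t, B_t) = (f_t + (1/2) f_xx) dt + f_x dB_t. Compute partials of f(t, x) = 4*t^2*x^3/3:
  f_t(t,x)  = 8*t*x^3/3
  f_x(t,x)  = 4*t^2*x^2
  f_xx(t,x) = 8*t^2*x
Assemble drift = f_t + (1/2) f_xx = 4*t*x*(3*t + 2*x^2)/3 and diffusion = f_x = 4*t^2*x^2. Substituting x = B_t:
  d(4*B_t^3*t^2/3) = (4*B_t*t*(2*B_t^2 + 3*t)/3) dt + (4*B_t^2*t^2) dB_t.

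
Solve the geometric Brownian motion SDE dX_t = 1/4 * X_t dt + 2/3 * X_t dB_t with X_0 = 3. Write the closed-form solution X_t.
X_t = 3 * exp((1/36) * t + (2/3) * B_t)

For GBM dX = mu X dt + sigma X dB with X_0 = x_0, apply Itô to Y = log X: dY = (mu - sigma^2/2) dt + sigma dB, so Y_t = log(x_0) + (mu - sigma^2/2) t + sigma B_t and hence X_t = x_0 * exp((mu - sigma^2/2) t + sigma B_t).
With mu = 1/4, sigma = 2/3, x_0 = 3, this gives:
  X_t = 3 * exp((1/36) * t + (2/3) * B_t).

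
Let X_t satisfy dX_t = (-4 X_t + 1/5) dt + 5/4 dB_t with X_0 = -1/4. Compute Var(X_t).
Var(X_t) = 25/128 - 25*exp(-8*t)/128

The variance V(t) = Var(X_t) satisfies V'(t) = 2 a V(t) + c^2 with V(0) = 0 (drift coefficient is linear in X, diffusion is constant). With a = -4, c = 5/4, the solution is
  V(t) = (c^2 / (2 a)) * (exp(2 a t) - 1)
       = ((5/4)^2 / (2*(-4))) * (exp((-8) t) - 1)
       = 25/128 - 25*exp(-8*t)/128.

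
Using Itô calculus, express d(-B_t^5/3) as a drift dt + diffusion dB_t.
d(-B_t^5/3) = (-10*B_t^3/3) dt + (-5*B_t^4/3) dB_t

Itô's formula for f(B_t) gives d f(B_t) = f'(B_t) dB_t + (1/2) f''(B_t) dt. Compute derivatives of f(x) = -x^5/3:
  f'(x)  = -5*x^4/3
  f''(x) = -20*x^3/3
Substitute x = B_t and multiply the f'' term by 1/2:
  drift     = (1/2) * (-20*x^3/3) evaluated at B_t = -10*B_t^3/3
  diffusion = (-5*x^4/3) evaluated at B_t = -5*B_t^4/3
Therefore d(-B_t^5/3) = (-10*B_t^3/3) dt + (-5*B_t^4/3) dB_t.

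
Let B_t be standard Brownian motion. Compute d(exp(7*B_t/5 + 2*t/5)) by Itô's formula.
d(exp(7*B_t/5 + 2*t/5)) = (69*exp(7*B_t/5 + 2*t/5)/50) dt + (7*exp(7*B_t/5 + 2*t/5)/5) dB_t

Itô's formula for f(t, x): d f(t, B_t) = (f_t + (1/2) f_xx) dt + f_x dB_t. Compute partials of f(t, x) = exp(2*t/5 + 7*x/5):
  f_t(t,x)  = 2*exp(2*t/5 + 7*x/5)/5
  f_x(t,x)  = 7*exp(2*t/5 + 7*x/5)/5
  f_xx(t,x) = 49*exp(2*t/5 + 7*x/5)/25
Assemble drift = f_t + (1/2) f_xx = 69*exp(2*t/5 + 7*x/5)/50 and diffusion = f_x = 7*exp(2*t/5 + 7*x/5)/5. Substituting x = B_t:
  d(exp(7*B_t/5 + 2*t/5)) = (69*exp(7*B_t/5 + 2*t/5)/50) dt + (7*exp(7*B_t/5 + 2*t/5)/5) dB_t.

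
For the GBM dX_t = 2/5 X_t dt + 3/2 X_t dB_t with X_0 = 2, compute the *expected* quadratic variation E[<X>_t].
E[<X>_t] = 180*exp(61*t/20)/61 - 180/61

<X>_t = int_0^t ((3/2) * X_s)^2 ds. Taking expectation inside the integral: E[<X>_t] = (3/2)^2 * int_0^t E[X_s^2] ds. For GBM, E[X_s^2] = x_0^2 * exp((2 mu + sigma^2) s). Integrating:
  E[<X>_t] = (3/2)^2 * 2^2 * (exp((2*(2/5) + (3/2)^2) t) - 1) / (2*(2/5) + (3/2)^2)
           = (3/2)^2 * 2^2 * (exp((61/20) t) - 1) / (61/20) = 180*exp(61*t/20)/61 - 180/61.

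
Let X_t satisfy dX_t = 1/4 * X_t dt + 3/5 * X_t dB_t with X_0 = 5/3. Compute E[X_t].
E[X_t] = 5*exp(t/4)/3

For GBM dX = mu X dt + sigma X dB with X_0 = x_0, apply Itô to Y = log X: dY = (mu - sigma^2/2) dt + sigma dB, so Y_t = log(x_0) + (mu - sigma^2/2) t + sigma B_t and hence X_t = x_0 * exp((mu - sigma^2/2) t + sigma B_t).
With mu = 1/4, sigma = 3/5, x_0 = 5/3, this gives:
  X_t = 5/3 * exp((7/100) * t + (3/5) * B_t).
Since sigma*B_t ~ Normal(0, sigma^2 t), E[exp(sigma*B_t)] = exp(sigma^2 t / 2); so E[X_t] = x_0 * exp((mu - sigma^2/2) t) * exp(sigma^2 t / 2) = x_0 * exp(mu t) = 5*exp(t/4)/3.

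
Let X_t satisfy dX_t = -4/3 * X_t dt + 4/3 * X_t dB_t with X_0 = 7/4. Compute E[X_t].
E[X_t] = 7*exp(-4*t/3)/4

For GBM dX = mu X dt + sigma X dB with X_0 = x_0, apply Itô to Y = log X: dY = (mu - sigma^2/2) dt + sigma dB, so Y_t = log(x_0) + (mu - sigma^2/2) t + sigma B_t and hence X_t = x_0 * exp((mu - sigma^2/2) t + sigma B_t).
With mu = -4/3, sigma = 4/3, x_0 = 7/4, this gives:
  X_t = 7/4 * exp((-20/9) * t + (4/3) * B_t).
Since sigma*B_t ~ Normal(0, sigma^2 t), E[exp(sigma*B_t)] = exp(sigma^2 t / 2); so E[X_t] = x_0 * exp((mu - sigma^2/2) t) * exp(sigma^2 t / 2) = x_0 * exp(mu t) = 7*exp(-4*t/3)/4.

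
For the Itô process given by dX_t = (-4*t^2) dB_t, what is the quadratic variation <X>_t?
<X>_t = 16*t^5/5

For an Itô process dX_t = a(t) dt + b(t) dB_t, the quadratic variation is <X>_t = int_0^t b(s)^2 ds (the drift term does not contribute). Here b(s) = -4*s^2, so
  b(s)^2 = 16*s^4.
Integrating from 0 to t:
  <X>_t = int_0^t (16*s^4) ds = 16*t^5/5.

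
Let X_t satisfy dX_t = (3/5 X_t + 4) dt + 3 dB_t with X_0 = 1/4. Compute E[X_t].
E[X_t] = 83*exp(3*t/5)/12 - 20/3

Taking expectations and using E[dB_t] = 0, the mean m(t) = E[X_t] satisfies the ODE m'(t) = a m(t) + b with m(0) = x_0. With a = 3/5, b = 4, x_0 = 1/4, the solution is
  m(t) = x_0 * exp(a t) + (b/a) * (exp(a t) - 1)
       = (1/4) * exp((3/5) t) + (4/(3/5)) * (exp((3/5) t) - 1)
       = 83*exp(3*t/5)/12 - 20/3.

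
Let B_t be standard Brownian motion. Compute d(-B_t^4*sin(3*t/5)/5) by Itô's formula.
d(-B_t^4*sin(3*t/5)/5) = (-3*B_t^2*(B_t^2*cos(3*t/5) + 10*sin(3*t/5))/25) dt + (-4*B_t^3*sin(3*t/5)/5) dB_t

Itô's formula for f(t, x): d f(t, B_t) = (f_t + (1/2) f_xx) dt + f_x dB_t. Compute partials of f(t, x) = -x^4*sin(3*t/5)/5:
  f_t(t,x)  = -3*x^4*cos(3*t/5)/25
  f_x(t,x)  = -4*x^3*sin(3*t/5)/5
  f_xx(t,x) = -12*x^2*sin(3*t/5)/5
Assemble drift = f_t + (1/2) f_xx = -3*x^2*(x^2*cos(3*t/5) + 10*sin(3*t/5))/25 and diffusion = f_x = -4*x^3*sin(3*t/5)/5. Substituting x = B_t:
  d(-B_t^4*sin(3*t/5)/5) = (-3*B_t^2*(B_t^2*cos(3*t/5) + 10*sin(3*t/5))/25) dt + (-4*B_t^3*sin(3*t/5)/5) dB_t.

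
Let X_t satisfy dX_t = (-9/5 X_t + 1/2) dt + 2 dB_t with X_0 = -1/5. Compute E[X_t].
E[X_t] = 5/18 - 43*exp(-9*t/5)/90

Taking expectations and using E[dB_t] = 0, the mean m(t) = E[X_t] satisfies the ODE m'(t) = a m(t) + b with m(0) = x_0. With a = -9/5, b = 1/2, x_0 = -1/5, the solution is
  m(t) = x_0 * exp(a t) + (b/a) * (exp(a t) - 1)
       = (-1/5) * exp((-9/5) t) + ((1/2)/(-9/5)) * (exp((-9/5) t) - 1)
       = 5/18 - 43*exp(-9*t/5)/90.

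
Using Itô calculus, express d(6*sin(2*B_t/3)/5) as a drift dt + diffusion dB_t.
d(6*sin(2*B_t/3)/5) = (-4*sin(2*B_t/3)/15) dt + (4*cos(2*B_t/3)/5) dB_t

Itô's formula for f(B_t) gives d f(B_t) = f'(B_t) dB_t + (1/2) f''(B_t) dt. Compute derivatives of f(x) = 6*sin(2*x/3)/5:
  f'(x)  = 4*cos(2*x/3)/5
  f''(x) = -8*sin(2*x/3)/15
Substitute x = B_t and multiply the f'' term by 1/2:
  drift     = (1/2) * (-8*sin(2*x/3)/15) evaluated at B_t = -4*sin(2*B_t/3)/15
  diffusion = (4*cos(2*x/3)/5) evaluated at B_t = 4*cos(2*B_t/3)/5
Therefore d(6*sin(2*B_t/3)/5) = (-4*sin(2*B_t/3)/15) dt + (4*cos(2*B_t/3)/5) dB_t.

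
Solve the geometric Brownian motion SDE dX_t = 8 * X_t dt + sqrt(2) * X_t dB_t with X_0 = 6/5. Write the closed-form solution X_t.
X_t = 6/5 * exp((7) * t + (sqrt(2)) * B_t)

For GBM dX = mu X dt + sigma X dB with X_0 = x_0, apply Itô to Y = log X: dY = (mu - sigma^2/2) dt + sigma dB, so Y_t = log(x_0) + (mu - sigma^2/2) t + sigma B_t and hence X_t = x_0 * exp((mu - sigma^2/2) t + sigma B_t).
With mu = 8, sigma = sqrt(2), x_0 = 6/5, this gives:
  X_t = 6/5 * exp((7) * t + (sqrt(2)) * B_t).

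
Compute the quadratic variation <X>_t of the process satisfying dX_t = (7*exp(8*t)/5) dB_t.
<X>_t = 49*exp(16*t)/400 - 49/400

For an Itô process dX_t = a(t) dt + b(t) dB_t, the quadratic variation is <X>_t = int_0^t b(s)^2 ds (the drift term does not contribute). Here b(s) = 7*exp(8*s)/5, so
  b(s)^2 = 49*exp(16*s)/25.
Integrating from 0 to t:
  <X>_t = int_0^t (49*exp(16*s)/25) ds = 49*exp(16*t)/400 - 49/400.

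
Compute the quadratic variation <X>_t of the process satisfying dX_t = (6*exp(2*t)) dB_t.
<X>_t = 9*exp(4*t) - 9

For an Itô process dX_t = a(t) dt + b(t) dB_t, the quadratic variation is <X>_t = int_0^t b(s)^2 ds (the drift term does not contribute). Here b(s) = 6*exp(2*s), so
  b(s)^2 = 36*exp(4*s).
Integrating from 0 to t:
  <X>_t = int_0^t (36*exp(4*s)) ds = 9*exp(4*t) - 9.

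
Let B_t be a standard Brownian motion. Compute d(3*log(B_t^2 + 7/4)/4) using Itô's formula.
d(3*log(B_t^2 + 7/4)/4) = (3*(7 - 4*B_t^2)/(4*B_t^2 + 7)^2) dt + (6*B_t/(4*B_t^2 + 7)) dB_t

Itô's formula for f(B_t) gives d f(B_t) = f'(B_t) dB_t + (1/2) f''(B_t) dt. Compute derivatives of f(x) = 3*log(x^2 + 7/4)/4:
  f'(x)  = 6*x/(4*x^2 + 7)
  f''(x) = 6*(7 - 4*x^2)/(4*x^2 + 7)^2
Substitute x = B_t and multiply the f'' term by 1/2:
  drift     = (1/2) * (6*(7 - 4*x^2)/(4*x^2 + 7)^2) evaluated at B_t = 3*(7 - 4*B_t^2)/(4*B_t^2 + 7)^2
  diffusion = (6*x/(4*x^2 + 7)) evaluated at B_t = 6*B_t/(4*B_t^2 + 7)
Therefore d(3*log(B_t^2 + 7/4)/4) = (3*(7 - 4*B_t^2)/(4*B_t^2 + 7)^2) dt + (6*B_t/(4*B_t^2 + 7)) dB_t.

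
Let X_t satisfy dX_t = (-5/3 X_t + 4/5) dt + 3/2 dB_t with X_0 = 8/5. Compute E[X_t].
E[X_t] = 12/25 + 28*exp(-5*t/3)/25

Taking expectations and using E[dB_t] = 0, the mean m(t) = E[X_t] satisfies the ODE m'(t) = a m(t) + b with m(0) = x_0. With a = -5/3, b = 4/5, x_0 = 8/5, the solution is
  m(t) = x_0 * exp(a t) + (b/a) * (exp(a t) - 1)
       = (8/5) * exp((-5/3) t) + ((4/5)/(-5/3)) * (exp((-5/3) t) - 1)
       = 12/25 + 28*exp(-5*t/3)/25.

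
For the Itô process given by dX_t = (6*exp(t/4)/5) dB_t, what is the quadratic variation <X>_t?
<X>_t = 72*exp(t/2)/25 - 72/25

For an Itô process dX_t = a(t) dt + b(t) dB_t, the quadratic variation is <X>_t = int_0^t b(s)^2 ds (the drift term does not contribute). Here b(s) = 6*exp(s/4)/5, so
  b(s)^2 = 36*exp(s/2)/25.
Integrating from 0 to t:
  <X>_t = int_0^t (36*exp(s/2)/25) ds = 72*exp(t/2)/25 - 72/25.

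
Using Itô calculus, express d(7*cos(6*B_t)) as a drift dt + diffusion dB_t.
d(7*cos(6*B_t)) = (-126*cos(6*B_t)) dt + (-42*sin(6*B_t)) dB_t

Itô's formula for f(B_t) gives d f(B_t) = f'(B_t) dB_t + (1/2) f''(B_t) dt. Compute derivatives of f(x) = 7*cos(6*x):
  f'(x)  = -42*sin(6*x)
  f''(x) = -252*cos(6*x)
Substitute x = B_t and multiply the f'' term by 1/2:
  drift     = (1/2) * (-252*cos(6*x)) evaluated at B_t = -126*cos(6*B_t)
  diffusion = (-42*sin(6*x)) evaluated at B_t = -42*sin(6*B_t)
Therefore d(7*cos(6*B_t)) = (-126*cos(6*B_t)) dt + (-42*sin(6*B_t)) dB_t.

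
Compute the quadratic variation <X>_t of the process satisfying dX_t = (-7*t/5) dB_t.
<X>_t = 49*t^3/75

For an Itô process dX_t = a(t) dt + b(t) dB_t, the quadratic variation is <X>_t = int_0^t b(s)^2 ds (the drift term does not contribute). Here b(s) = -7*s/5, so
  b(s)^2 = 49*s^2/25.
Integrating from 0 to t:
  <X>_t = int_0^t (49*s^2/25) ds = 49*t^3/75.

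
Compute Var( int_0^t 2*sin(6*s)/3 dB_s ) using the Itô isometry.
Var = 2*t/9 - sin(12*t)/54

The Itô integral of a deterministic integrand f(s) has mean 0 because each increment f(s) * (B_{s+ds} - B_s) has mean 0. By the Itô isometry:
  Var( int_0^t f(s) dB_s ) = E[ (int_0^t f(s) dB_s)^2 ] = int_0^t f(s)^2 ds.
Here f(s) = 2*sin(6*s)/3, so f(s)^2 = 4*sin(6*s)^2/9. Integrate:
  int_0^t (4*sin(6*s)^2/9) ds = 2*t/9 - sin(12*t)/54.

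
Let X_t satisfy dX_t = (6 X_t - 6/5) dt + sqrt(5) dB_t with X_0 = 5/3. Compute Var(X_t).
Var(X_t) = 5*exp(12*t)/12 - 5/12

The variance V(t) = Var(X_t) satisfies V'(t) = 2 a V(t) + c^2 with V(0) = 0 (drift coefficient is linear in X, diffusion is constant). With a = 6, c = sqrt(5), the solution is
  V(t) = (c^2 / (2 a)) * (exp(2 a t) - 1)
       = (sqrt(5)^2 / (2*6)) * (exp(12 t) - 1)
       = 5*exp(12*t)/12 - 5/12.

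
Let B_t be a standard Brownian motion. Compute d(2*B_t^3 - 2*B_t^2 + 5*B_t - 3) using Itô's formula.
d(2*B_t^3 - 2*B_t^2 + 5*B_t - 3) = (6*B_t - 2) dt + (6*B_t^2 - 4*B_t + 5) dB_t

Itô's formula for f(B_t) gives d f(B_t) = f'(B_t) dB_t + (1/2) f''(B_t) dt. Compute derivatives of f(x) = 2*x^3 - 2*x^2 + 5*x - 3:
  f'(x)  = 6*x^2 - 4*x + 5
  f''(x) = 12*x - 4
Substitute x = B_t and multiply the f'' term by 1/2:
  drift     = (1/2) * (12*x - 4) evaluated at B_t = 6*B_t - 2
  diffusion = (6*x^2 - 4*x + 5) evaluated at B_t = 6*B_t^2 - 4*B_t + 5
Therefore d(2*B_t^3 - 2*B_t^2 + 5*B_t - 3) = (6*B_t - 2) dt + (6*B_t^2 - 4*B_t + 5) dB_t.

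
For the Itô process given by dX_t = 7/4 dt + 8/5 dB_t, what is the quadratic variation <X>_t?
<X>_t = 64*t/25

For an Itô process dX_t = a(t) dt + b(t) dB_t, the quadratic variation is <X>_t = int_0^t b(s)^2 ds (the drift term does not contribute). Here b(s) = 8/5, so
  b(s)^2 = 64/25.
Integrating from 0 to t:
  <X>_t = int_0^t (64/25) ds = 64*t/25.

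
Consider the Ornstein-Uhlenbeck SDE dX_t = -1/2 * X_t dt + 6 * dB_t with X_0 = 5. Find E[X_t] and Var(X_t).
E[X_t] = 5*exp(-t/2); Var(X_t) = 36 - 36*exp(-t)

The OU SDE dX = -theta X dt + sigma dB admits the integrating factor exp(theta t): d(exp(theta t) X_t) = sigma exp(theta t) dB_t. Integrating from 0 to t:
  X_t = x_0 * exp(-theta t) + sigma * int_0^t exp(-theta (t-s)) dB_s.
The Itô integral has mean 0 and (by the Itô isometry) variance sigma^2 * int_0^t exp(-2 theta (t - s)) ds = sigma^2 * (1 - exp(-2 theta t)) / (2 theta).
With theta = 1/2, sigma = 6, x_0 = 5:
  E[X_t] = 5 * exp(-1/2 t) = 5*exp(-t/2)
  Var(X_t) = (6)^2 * (1 - exp(-2*1/2 t)) / (2 * 1/2) = 36 - 36*exp(-t).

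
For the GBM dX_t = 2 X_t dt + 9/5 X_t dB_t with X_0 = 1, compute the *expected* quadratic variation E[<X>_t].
E[<X>_t] = 81*exp(181*t/25)/181 - 81/181

<X>_t = int_0^t ((9/5) * X_s)^2 ds. Taking expectation inside the integral: E[<X>_t] = (9/5)^2 * int_0^t E[X_s^2] ds. For GBM, E[X_s^2] = x_0^2 * exp((2 mu + sigma^2) s). Integrating:
  E[<X>_t] = (9/5)^2 * 1^2 * (exp((2*2 + (9/5)^2) t) - 1) / (2*2 + (9/5)^2)
           = (9/5)^2 * 1^2 * (exp((181/25) t) - 1) / (181/25) = 81*exp(181*t/25)/181 - 81/181.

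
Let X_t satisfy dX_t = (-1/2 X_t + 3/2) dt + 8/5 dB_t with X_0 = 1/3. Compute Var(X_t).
Var(X_t) = 64/25 - 64*exp(-t)/25

The variance V(t) = Var(X_t) satisfies V'(t) = 2 a V(t) + c^2 with V(0) = 0 (drift coefficient is linear in X, diffusion is constant). With a = -1/2, c = 8/5, the solution is
  V(t) = (c^2 / (2 a)) * (exp(2 a t) - 1)
       = ((8/5)^2 / (2*(-1/2))) * (exp((-1) t) - 1)
       = 64/25 - 64*exp(-t)/25.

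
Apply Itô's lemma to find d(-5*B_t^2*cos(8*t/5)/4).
d(-5*B_t^2*cos(8*t/5)/4) = (2*B_t^2*sin(8*t/5) - 5*cos(8*t/5)/4) dt + (-5*B_t*cos(8*t/5)/2) dB_t

Itô's formula for f(t, x): d f(t, B_t) = (f_t + (1/2) f_xx) dt + f_x dB_t. Compute partials of f(t, x) = -5*x^2*cos(8*t/5)/4:
  f_t(t,x)  = 2*x^2*sin(8*t/5)
  f_x(t,x)  = -5*x*cos(8*t/5)/2
  f_xx(t,x) = -5*cos(8*t/5)/2
Assemble drift = f_t + (1/2) f_xx = 2*x^2*sin(8*t/5) - 5*cos(8*t/5)/4 and diffusion = f_x = -5*x*cos(8*t/5)/2. Substituting x = B_t:
  d(-5*B_t^2*cos(8*t/5)/4) = (2*B_t^2*sin(8*t/5) - 5*cos(8*t/5)/4) dt + (-5*B_t*cos(8*t/5)/2) dB_t.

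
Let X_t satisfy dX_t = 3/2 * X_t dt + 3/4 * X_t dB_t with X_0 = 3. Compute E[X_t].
E[X_t] = 3*exp(3*t/2)

For GBM dX = mu X dt + sigma X dB with X_0 = x_0, apply Itô to Y = log X: dY = (mu - sigma^2/2) dt + sigma dB, so Y_t = log(x_0) + (mu - sigma^2/2) t + sigma B_t and hence X_t = x_0 * exp((mu - sigma^2/2) t + sigma B_t).
With mu = 3/2, sigma = 3/4, x_0 = 3, this gives:
  X_t = 3 * exp((39/32) * t + (3/4) * B_t).
Since sigma*B_t ~ Normal(0, sigma^2 t), E[exp(sigma*B_t)] = exp(sigma^2 t / 2); so E[X_t] = x_0 * exp((mu - sigma^2/2) t) * exp(sigma^2 t / 2) = x_0 * exp(mu t) = 3*exp(3*t/2).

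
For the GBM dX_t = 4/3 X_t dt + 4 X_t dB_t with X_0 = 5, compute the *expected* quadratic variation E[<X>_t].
E[<X>_t] = 150*exp(56*t/3)/7 - 150/7

<X>_t = int_0^t (4 * X_s)^2 ds. Taking expectation inside the integral: E[<X>_t] = 4^2 * int_0^t E[X_s^2] ds. For GBM, E[X_s^2] = x_0^2 * exp((2 mu + sigma^2) s). Integrating:
  E[<X>_t] = 4^2 * 5^2 * (exp((2*(4/3) + 4^2) t) - 1) / (2*(4/3) + 4^2)
           = 4^2 * 5^2 * (exp((56/3) t) - 1) / (56/3) = 150*exp(56*t/3)/7 - 150/7.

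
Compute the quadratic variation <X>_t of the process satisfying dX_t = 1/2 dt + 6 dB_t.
<X>_t = 36*t

For an Itô process dX_t = a(t) dt + b(t) dB_t, the quadratic variation is <X>_t = int_0^t b(s)^2 ds (the drift term does not contribute). Here b(s) = 6, so
  b(s)^2 = 36.
Integrating from 0 to t:
  <X>_t = int_0^t (36) ds = 36*t.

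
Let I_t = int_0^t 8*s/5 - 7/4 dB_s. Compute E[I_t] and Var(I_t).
E[I_t] = 0; Var(I_t) = t*(1024*t^2 - 3360*t + 3675)/1200

The Itô integral of a deterministic integrand f(s) has mean 0 because each increment f(s) * (B_{s+ds} - B_s) has mean 0. By the Itô isometry:
  Var( int_0^t f(s) dB_s ) = E[ (int_0^t f(s) dB_s)^2 ] = int_0^t f(s)^2 ds.
Here f(s) = 8*s/5 - 7/4, so f(s)^2 = (32*s - 35)^2/400. Integrate:
  int_0^t ((32*s - 35)^2/400) ds = t*(1024*t^2 - 3360*t + 3675)/1200.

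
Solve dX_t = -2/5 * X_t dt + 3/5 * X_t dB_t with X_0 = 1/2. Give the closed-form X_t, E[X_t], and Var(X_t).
X_t = 1/2 * exp((-29/50) t + (3/5) B_t); E[X_t] = exp(-2*t/5)/2; Var(X_t) = (exp(9*t/25) - 1)*exp(-4*t/5)/4

For GBM dX = mu X dt + sigma X dB with X_0 = x_0, apply Itô to Y = log X: dY = (mu - sigma^2/2) dt + sigma dB, so Y_t = log(x_0) + (mu - sigma^2/2) t + sigma B_t and hence X_t = x_0 * exp((mu - sigma^2/2) t + sigma B_t).
With mu = -2/5, sigma = 3/5, x_0 = 1/2, this gives:
  X_t = 1/2 * exp((-29/50) * t + (3/5) * B_t).
Since sigma*B_t ~ Normal(0, sigma^2 t), E[exp(sigma*B_t)] = exp(sigma^2 t / 2); so E[X_t] = x_0 * exp((mu - sigma^2/2) t) * exp(sigma^2 t / 2) = x_0 * exp(mu t) = exp(-2*t/5)/2.
Var(X_t) = E[X_t^2] - (E[X_t])^2 = x_0^2 * exp(2 mu t) * (exp(sigma^2 t) - 1) = (exp(9*t/25) - 1)*exp(-4*t/5)/4.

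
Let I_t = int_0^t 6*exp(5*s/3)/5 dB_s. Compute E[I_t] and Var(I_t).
E[I_t] = 0; Var(I_t) = 54*exp(10*t/3)/125 - 54/125

The Itô integral of a deterministic integrand f(s) has mean 0 because each increment f(s) * (B_{s+ds} - B_s) has mean 0. By the Itô isometry:
  Var( int_0^t f(s) dB_s ) = E[ (int_0^t f(s) dB_s)^2 ] = int_0^t f(s)^2 ds.
Here f(s) = 6*exp(5*s/3)/5, so f(s)^2 = 36*exp(10*s/3)/25. Integrate:
  int_0^t (36*exp(10*s/3)/25) ds = 54*exp(10*t/3)/125 - 54/125.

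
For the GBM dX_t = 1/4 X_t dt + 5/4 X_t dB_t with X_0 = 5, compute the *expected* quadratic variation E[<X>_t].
E[<X>_t] = 625*exp(33*t/16)/33 - 625/33

<X>_t = int_0^t ((5/4) * X_s)^2 ds. Taking expectation inside the integral: E[<X>_t] = (5/4)^2 * int_0^t E[X_s^2] ds. For GBM, E[X_s^2] = x_0^2 * exp((2 mu + sigma^2) s). Integrating:
  E[<X>_t] = (5/4)^2 * 5^2 * (exp((2*(1/4) + (5/4)^2) t) - 1) / (2*(1/4) + (5/4)^2)
           = (5/4)^2 * 5^2 * (exp((33/16) t) - 1) / (33/16) = 625*exp(33*t/16)/33 - 625/33.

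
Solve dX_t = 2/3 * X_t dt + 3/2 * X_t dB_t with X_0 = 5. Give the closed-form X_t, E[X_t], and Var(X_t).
X_t = 5 * exp((-11/24) t + (3/2) B_t); E[X_t] = 5*exp(2*t/3); Var(X_t) = 25*(exp(9*t/4) - 1)*exp(4*t/3)

For GBM dX = mu X dt + sigma X dB with X_0 = x_0, apply Itô to Y = log X: dY = (mu - sigma^2/2) dt + sigma dB, so Y_t = log(x_0) + (mu - sigma^2/2) t + sigma B_t and hence X_t = x_0 * exp((mu - sigma^2/2) t + sigma B_t).
With mu = 2/3, sigma = 3/2, x_0 = 5, this gives:
  X_t = 5 * exp((-11/24) * t + (3/2) * B_t).
Since sigma*B_t ~ Normal(0, sigma^2 t), E[exp(sigma*B_t)] = exp(sigma^2 t / 2); so E[X_t] = x_0 * exp((mu - sigma^2/2) t) * exp(sigma^2 t / 2) = x_0 * exp(mu t) = 5*exp(2*t/3).
Var(X_t) = E[X_t^2] - (E[X_t])^2 = x_0^2 * exp(2 mu t) * (exp(sigma^2 t) - 1) = 25*(exp(9*t/4) - 1)*exp(4*t/3).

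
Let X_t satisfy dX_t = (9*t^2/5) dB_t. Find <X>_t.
<X>_t = 81*t^5/125

For an Itô process dX_t = a(t) dt + b(t) dB_t, the quadratic variation is <X>_t = int_0^t b(s)^2 ds (the drift term does not contribute). Here b(s) = 9*s^2/5, so
  b(s)^2 = 81*s^4/25.
Integrating from 0 to t:
  <X>_t = int_0^t (81*s^4/25) ds = 81*t^5/125.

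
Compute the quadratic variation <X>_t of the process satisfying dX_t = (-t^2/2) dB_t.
<X>_t = t^5/20

For an Itô process dX_t = a(t) dt + b(t) dB_t, the quadratic variation is <X>_t = int_0^t b(s)^2 ds (the drift term does not contribute). Here b(s) = -s^2/2, so
  b(s)^2 = s^4/4.
Integrating from 0 to t:
  <X>_t = int_0^t (s^4/4) ds = t^5/20.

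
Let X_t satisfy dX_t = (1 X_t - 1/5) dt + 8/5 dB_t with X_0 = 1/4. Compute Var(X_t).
Var(X_t) = 32*exp(2*t)/25 - 32/25

The variance V(t) = Var(X_t) satisfies V'(t) = 2 a V(t) + c^2 with V(0) = 0 (drift coefficient is linear in X, diffusion is constant). With a = 1, c = 8/5, the solution is
  V(t) = (c^2 / (2 a)) * (exp(2 a t) - 1)
       = ((8/5)^2 / (2*1)) * (exp(2 t) - 1)
       = 32*exp(2*t)/25 - 32/25.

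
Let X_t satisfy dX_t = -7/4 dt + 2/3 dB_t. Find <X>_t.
<X>_t = 4*t/9

For an Itô process dX_t = a(t) dt + b(t) dB_t, the quadratic variation is <X>_t = int_0^t b(s)^2 ds (the drift term does not contribute). Here b(s) = 2/3, so
  b(s)^2 = 4/9.
Integrating from 0 to t:
  <X>_t = int_0^t (4/9) ds = 4*t/9.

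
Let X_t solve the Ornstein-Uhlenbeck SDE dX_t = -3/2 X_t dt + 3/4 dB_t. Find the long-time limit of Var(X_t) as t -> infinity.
lim Var(X_t) = 3/16

The OU SDE dX = -theta X dt + sigma dB admits the integrating factor exp(theta t): d(exp(theta t) X_t) = sigma exp(theta t) dB_t. Integrating from 0 to t gives X_t = x_0 * exp(-theta t) + sigma * int_0^t exp(-theta (t-s)) dB_s for any initial x_0. The Itô integral has variance (by the Itô isometry) sigma^2 * int_0^t exp(-2 theta (t - s)) ds = sigma^2 * (1 - exp(-2 theta t)) / (2 theta), independent of x_0.
With theta = 3/2, sigma = 3/4:
  Var(X_t) = (3/4)^2 * (1 - exp(-2*3/2 t)) / (2 * 3/2) = 3/16 - 3*exp(-3*t)/16.
As t -> infinity, exp(-2*3/2 t) -> 0, so the stationary variance is sigma^2 / (2 theta) = 3/16.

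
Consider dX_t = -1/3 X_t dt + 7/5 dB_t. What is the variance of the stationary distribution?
lim Var(X_t) = 147/50

The OU SDE dX = -theta X dt + sigma dB admits the integrating factor exp(theta t): d(exp(theta t) X_t) = sigma exp(theta t) dB_t. Integrating from 0 to t gives X_t = x_0 * exp(-theta t) + sigma * int_0^t exp(-theta (t-s)) dB_s for any initial x_0. The Itô integral has variance (by the Itô isometry) sigma^2 * int_0^t exp(-2 theta (t - s)) ds = sigma^2 * (1 - exp(-2 theta t)) / (2 theta), independent of x_0.
With theta = 1/3, sigma = 7/5:
  Var(X_t) = (7/5)^2 * (1 - exp(-2*1/3 t)) / (2 * 1/3) = 147/50 - 147*exp(-2*t/3)/50.
As t -> infinity, exp(-2*1/3 t) -> 0, so the stationary variance is sigma^2 / (2 theta) = 147/50.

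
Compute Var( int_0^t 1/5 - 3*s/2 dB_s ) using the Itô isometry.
Var = t*(75*t^2 - 30*t + 4)/100

The Itô integral of a deterministic integrand f(s) has mean 0 because each increment f(s) * (B_{s+ds} - B_s) has mean 0. By the Itô isometry:
  Var( int_0^t f(s) dB_s ) = E[ (int_0^t f(s) dB_s)^2 ] = int_0^t f(s)^2 ds.
Here f(s) = 1/5 - 3*s/2, so f(s)^2 = (15*s - 2)^2/100. Integrate:
  int_0^t ((15*s - 2)^2/100) ds = t*(75*t^2 - 30*t + 4)/100.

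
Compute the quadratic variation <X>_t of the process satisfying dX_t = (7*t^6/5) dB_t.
<X>_t = 49*t^13/325

For an Itô process dX_t = a(t) dt + b(t) dB_t, the quadratic variation is <X>_t = int_0^t b(s)^2 ds (the drift term does not contribute). Here b(s) = 7*s^6/5, so
  b(s)^2 = 49*s^12/25.
Integrating from 0 to t:
  <X>_t = int_0^t (49*s^12/25) ds = 49*t^13/325.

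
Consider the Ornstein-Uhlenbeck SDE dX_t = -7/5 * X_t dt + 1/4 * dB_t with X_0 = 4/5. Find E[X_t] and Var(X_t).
E[X_t] = 4*exp(-7*t/5)/5; Var(X_t) = 5/224 - 5*exp(-14*t/5)/224

The OU SDE dX = -theta X dt + sigma dB admits the integrating factor exp(theta t): d(exp(theta t) X_t) = sigma exp(theta t) dB_t. Integrating from 0 to t:
  X_t = x_0 * exp(-theta t) + sigma * int_0^t exp(-theta (t-s)) dB_s.
The Itô integral has mean 0 and (by the Itô isometry) variance sigma^2 * int_0^t exp(-2 theta (t - s)) ds = sigma^2 * (1 - exp(-2 theta t)) / (2 theta).
With theta = 7/5, sigma = 1/4, x_0 = 4/5:
  E[X_t] = 4/5 * exp(-7/5 t) = 4*exp(-7*t/5)/5
  Var(X_t) = (1/4)^2 * (1 - exp(-2*7/5 t)) / (2 * 7/5) = 5/224 - 5*exp(-14*t/5)/224.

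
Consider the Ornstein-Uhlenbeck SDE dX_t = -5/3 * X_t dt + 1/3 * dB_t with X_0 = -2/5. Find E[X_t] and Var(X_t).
E[X_t] = -2*exp(-5*t/3)/5; Var(X_t) = 1/30 - exp(-10*t/3)/30

The OU SDE dX = -theta X dt + sigma dB admits the integrating factor exp(theta t): d(exp(theta t) X_t) = sigma exp(theta t) dB_t. Integrating from 0 to t:
  X_t = x_0 * exp(-theta t) + sigma * int_0^t exp(-theta (t-s)) dB_s.
The Itô integral has mean 0 and (by the Itô isometry) variance sigma^2 * int_0^t exp(-2 theta (t - s)) ds = sigma^2 * (1 - exp(-2 theta t)) / (2 theta).
With theta = 5/3, sigma = 1/3, x_0 = -2/5:
  E[X_t] = -2/5 * exp(-5/3 t) = -2*exp(-5*t/3)/5
  Var(X_t) = (1/3)^2 * (1 - exp(-2*5/3 t)) / (2 * 5/3) = 1/30 - exp(-10*t/3)/30.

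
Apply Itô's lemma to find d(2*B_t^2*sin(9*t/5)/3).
d(2*B_t^2*sin(9*t/5)/3) = (6*B_t^2*cos(9*t/5)/5 + 2*sin(9*t/5)/3) dt + (4*B_t*sin(9*t/5)/3) dB_t

Itô's formula for f(t, x): d f(t, B_t) = (f_t + (1/2) f_xx) dt + f_x dB_t. Compute partials of f(t, x) = 2*x^2*sin(9*t/5)/3:
  f_t(t,x)  = 6*x^2*cos(9*t/5)/5
  f_x(t,x)  = 4*x*sin(9*t/5)/3
  f_xx(t,x) = 4*sin(9*t/5)/3
Assemble drift = f_t + (1/2) f_xx = 6*x^2*cos(9*t/5)/5 + 2*sin(9*t/5)/3 and diffusion = f_x = 4*x*sin(9*t/5)/3. Substituting x = B_t:
  d(2*B_t^2*sin(9*t/5)/3) = (6*B_t^2*cos(9*t/5)/5 + 2*sin(9*t/5)/3) dt + (4*B_t*sin(9*t/5)/3) dB_t.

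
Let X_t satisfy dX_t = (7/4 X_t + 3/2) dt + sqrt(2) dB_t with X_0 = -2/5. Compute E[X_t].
E[X_t] = 16*exp(7*t/4)/35 - 6/7

Taking expectations and using E[dB_t] = 0, the mean m(t) = E[X_t] satisfies the ODE m'(t) = a m(t) + b with m(0) = x_0. With a = 7/4, b = 3/2, x_0 = -2/5, the solution is
  m(t) = x_0 * exp(a t) + (b/a) * (exp(a t) - 1)
       = (-2/5) * exp((7/4) t) + ((3/2)/(7/4)) * (exp((7/4) t) - 1)
       = 16*exp(7*t/4)/35 - 6/7.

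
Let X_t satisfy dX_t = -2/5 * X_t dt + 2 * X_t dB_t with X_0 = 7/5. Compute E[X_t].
E[X_t] = 7*exp(-2*t/5)/5

For GBM dX = mu X dt + sigma X dB with X_0 = x_0, apply Itô to Y = log X: dY = (mu - sigma^2/2) dt + sigma dB, so Y_t = log(x_0) + (mu - sigma^2/2) t + sigma B_t and hence X_t = x_0 * exp((mu - sigma^2/2) t + sigma B_t).
With mu = -2/5, sigma = 2, x_0 = 7/5, this gives:
  X_t = 7/5 * exp((-12/5) * t + (2) * B_t).
Since sigma*B_t ~ Normal(0, sigma^2 t), E[exp(sigma*B_t)] = exp(sigma^2 t / 2); so E[X_t] = x_0 * exp((mu - sigma^2/2) t) * exp(sigma^2 t / 2) = x_0 * exp(mu t) = 7*exp(-2*t/5)/5.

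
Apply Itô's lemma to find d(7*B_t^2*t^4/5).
d(7*B_t^2*t^4/5) = (7*t^3*(4*B_t^2 + t)/5) dt + (14*B_t*t^4/5) dB_t

Itô's formula for f(t, x): d f(t, B_t) = (f_t + (1/2) f_xx) dt + f_x dB_t. Compute partials of f(t, x) = 7*t^4*x^2/5:
  f_t(t,x)  = 28*t^3*x^2/5
  f_x(t,x)  = 14*t^4*x/5
  f_xx(t,x) = 14*t^4/5
Assemble drift = f_t + (1/2) f_xx = 7*t^3*(t + 4*x^2)/5 and diffusion = f_x = 14*t^4*x/5. Substituting x = B_t:
  d(7*B_t^2*t^4/5) = (7*t^3*(4*B_t^2 + t)/5) dt + (14*B_t*t^4/5) dB_t.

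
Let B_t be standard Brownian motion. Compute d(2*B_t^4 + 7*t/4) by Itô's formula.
d(2*B_t^4 + 7*t/4) = (12*B_t^2 + 7/4) dt + (8*B_t^3) dB_t

Itô's formula for f(t, x): d f(t, B_t) = (f_t + (1/2) f_xx) dt + f_x dB_t. Compute partials of f(t, x) = 7*t/4 + 2*x^4:
  f_t(t,x)  = 7/4
  f_x(t,x)  = 8*x^3
  f_xx(t,x) = 24*x^2
Assemble drift = f_t + (1/2) f_xx = 12*x^2 + 7/4 and diffusion = f_x = 8*x^3. Substituting x = B_t:
  d(2*B_t^4 + 7*t/4) = (12*B_t^2 + 7/4) dt + (8*B_t^3) dB_t.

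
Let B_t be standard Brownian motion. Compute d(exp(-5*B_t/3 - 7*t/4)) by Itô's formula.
d(exp(-5*B_t/3 - 7*t/4)) = (-13*exp(-5*B_t/3 - 7*t/4)/36) dt + (-5*exp(-5*B_t/3 - 7*t/4)/3) dB_t

Itô's formula for f(t, x): d f(t, B_t) = (f_t + (1/2) f_xx) dt + f_x dB_t. Compute partials of f(t, x) = exp(-7*t/4 - 5*x/3):
  f_t(t,x)  = -7*exp(-7*t/4 - 5*x/3)/4
  f_x(t,x)  = -5*exp(-7*t/4 - 5*x/3)/3
  f_xx(t,x) = 25*exp(-7*t/4 - 5*x/3)/9
Assemble drift = f_t + (1/2) f_xx = -13*exp(-7*t/4 - 5*x/3)/36 and diffusion = f_x = -5*exp(-7*t/4 - 5*x/3)/3. Substituting x = B_t:
  d(exp(-5*B_t/3 - 7*t/4)) = (-13*exp(-5*B_t/3 - 7*t/4)/36) dt + (-5*exp(-5*B_t/3 - 7*t/4)/3) dB_t.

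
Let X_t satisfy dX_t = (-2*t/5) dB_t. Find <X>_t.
<X>_t = 4*t^3/75

For an Itô process dX_t = a(t) dt + b(t) dB_t, the quadratic variation is <X>_t = int_0^t b(s)^2 ds (the drift term does not contribute). Here b(s) = -2*s/5, so
  b(s)^2 = 4*s^2/25.
Integrating from 0 to t:
  <X>_t = int_0^t (4*s^2/25) ds = 4*t^3/75.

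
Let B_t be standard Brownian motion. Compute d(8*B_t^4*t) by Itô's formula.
d(8*B_t^4*t) = (8*B_t^2*(B_t^2 + 6*t)) dt + (32*B_t^3*t) dB_t

Itô's formula for f(t, x): d f(t, B_t) = (f_t + (1/2) f_xx) dt + f_x dB_t. Compute partials of f(t, x) = 8*t*x^4:
  f_t(t,x)  = 8*x^4
  f_x(t,x)  = 32*t*x^3
  f_xx(t,x) = 96*t*x^2
Assemble drift = f_t + (1/2) f_xx = 8*x^2*(6*t + x^2) and diffusion = f_x = 32*t*x^3. Substituting x = B_t:
  d(8*B_t^4*t) = (8*B_t^2*(B_t^2 + 6*t)) dt + (32*B_t^3*t) dB_t.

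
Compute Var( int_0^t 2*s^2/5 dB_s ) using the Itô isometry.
Var = 4*t^5/125

The Itô integral of a deterministic integrand f(s) has mean 0 because each increment f(s) * (B_{s+ds} - B_s) has mean 0. By the Itô isometry:
  Var( int_0^t f(s) dB_s ) = E[ (int_0^t f(s) dB_s)^2 ] = int_0^t f(s)^2 ds.
Here f(s) = 2*s^2/5, so f(s)^2 = 4*s^4/25. Integrate:
  int_0^t (4*s^4/25) ds = 4*t^5/125.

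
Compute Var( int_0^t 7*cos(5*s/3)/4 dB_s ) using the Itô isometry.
Var = 49*t/32 + 147*sin(10*t/3)/320

The Itô integral of a deterministic integrand f(s) has mean 0 because each increment f(s) * (B_{s+ds} - B_s) has mean 0. By the Itô isometry:
  Var( int_0^t f(s) dB_s ) = E[ (int_0^t f(s) dB_s)^2 ] = int_0^t f(s)^2 ds.
Here f(s) = 7*cos(5*s/3)/4, so f(s)^2 = 49*cos(5*s/3)^2/16. Integrate:
  int_0^t (49*cos(5*s/3)^2/16) ds = 49*t/32 + 147*sin(10*t/3)/320.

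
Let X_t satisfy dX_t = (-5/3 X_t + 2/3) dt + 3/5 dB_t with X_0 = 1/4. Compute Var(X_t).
Var(X_t) = 27/250 - 27*exp(-10*t/3)/250

The variance V(t) = Var(X_t) satisfies V'(t) = 2 a V(t) + c^2 with V(0) = 0 (drift coefficient is linear in X, diffusion is constant). With a = -5/3, c = 3/5, the solution is
  V(t) = (c^2 / (2 a)) * (exp(2 a t) - 1)
       = ((3/5)^2 / (2*(-5/3))) * (exp((-10/3) t) - 1)
       = 27/250 - 27*exp(-10*t/3)/250.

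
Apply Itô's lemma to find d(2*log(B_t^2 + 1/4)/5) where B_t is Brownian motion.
d(2*log(B_t^2 + 1/4)/5) = (8*(1 - 4*B_t^2)/(5*(4*B_t^2 + 1)^2)) dt + (16*B_t/(5*(4*B_t^2 + 1))) dB_t

Itô's formula for f(B_t) gives d f(B_t) = f'(B_t) dB_t + (1/2) f''(B_t) dt. Compute derivatives of f(x) = 2*log(x^2 + 1/4)/5:
  f'(x)  = 16*x/(5*(4*x^2 + 1))
  f''(x) = 16*(1 - 4*x^2)/(5*(4*x^2 + 1)^2)
Substitute x = B_t and multiply the f'' term by 1/2:
  drift     = (1/2) * (16*(1 - 4*x^2)/(5*(4*x^2 + 1)^2)) evaluated at B_t = 8*(1 - 4*B_t^2)/(5*(4*B_t^2 + 1)^2)
  diffusion = (16*x/(5*(4*x^2 + 1))) evaluated at B_t = 16*B_t/(5*(4*B_t^2 + 1))
Therefore d(2*log(B_t^2 + 1/4)/5) = (8*(1 - 4*B_t^2)/(5*(4*B_t^2 + 1)^2)) dt + (16*B_t/(5*(4*B_t^2 + 1))) dB_t.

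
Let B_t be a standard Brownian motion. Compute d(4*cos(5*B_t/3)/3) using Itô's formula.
d(4*cos(5*B_t/3)/3) = (-50*cos(5*B_t/3)/27) dt + (-20*sin(5*B_t/3)/9) dB_t

Itô's formula for f(B_t) gives d f(B_t) = f'(B_t) dB_t + (1/2) f''(B_t) dt. Compute derivatives of f(x) = 4*cos(5*x/3)/3:
  f'(x)  = -20*sin(5*x/3)/9
  f''(x) = -100*cos(5*x/3)/27
Substitute x = B_t and multiply the f'' term by 1/2:
  drift     = (1/2) * (-100*cos(5*x/3)/27) evaluated at B_t = -50*cos(5*B_t/3)/27
  diffusion = (-20*sin(5*x/3)/9) evaluated at B_t = -20*sin(5*B_t/3)/9
Therefore d(4*cos(5*B_t/3)/3) = (-50*cos(5*B_t/3)/27) dt + (-20*sin(5*B_t/3)/9) dB_t.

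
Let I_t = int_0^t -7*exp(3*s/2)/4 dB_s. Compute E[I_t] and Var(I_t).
E[I_t] = 0; Var(I_t) = 49*exp(3*t)/48 - 49/48

The Itô integral of a deterministic integrand f(s) has mean 0 because each increment f(s) * (B_{s+ds} - B_s) has mean 0. By the Itô isometry:
  Var( int_0^t f(s) dB_s ) = E[ (int_0^t f(s) dB_s)^2 ] = int_0^t f(s)^2 ds.
Here f(s) = -7*exp(3*s/2)/4, so f(s)^2 = 49*exp(3*s)/16. Integrate:
  int_0^t (49*exp(3*s)/16) ds = 49*exp(3*t)/48 - 49/48.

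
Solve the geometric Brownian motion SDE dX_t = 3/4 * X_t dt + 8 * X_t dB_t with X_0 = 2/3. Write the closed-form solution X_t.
X_t = 2/3 * exp((-125/4) * t + (8) * B_t)

For GBM dX = mu X dt + sigma X dB with X_0 = x_0, apply Itô to Y = log X: dY = (mu - sigma^2/2) dt + sigma dB, so Y_t = log(x_0) + (mu - sigma^2/2) t + sigma B_t and hence X_t = x_0 * exp((mu - sigma^2/2) t + sigma B_t).
With mu = 3/4, sigma = 8, x_0 = 2/3, this gives:
  X_t = 2/3 * exp((-125/4) * t + (8) * B_t).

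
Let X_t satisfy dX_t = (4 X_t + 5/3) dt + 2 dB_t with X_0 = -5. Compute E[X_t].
E[X_t] = -55*exp(4*t)/12 - 5/12

Taking expectations and using E[dB_t] = 0, the mean m(t) = E[X_t] satisfies the ODE m'(t) = a m(t) + b with m(0) = x_0. With a = 4, b = 5/3, x_0 = -5, the solution is
  m(t) = x_0 * exp(a t) + (b/a) * (exp(a t) - 1)
       = (-5) * exp(4 t) + ((5/3)/4) * (exp(4 t) - 1)
       = -55*exp(4*t)/12 - 5/12.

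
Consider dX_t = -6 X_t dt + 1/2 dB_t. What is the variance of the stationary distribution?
lim Var(X_t) = 1/48

The OU SDE dX = -theta X dt + sigma dB admits the integrating factor exp(theta t): d(exp(theta t) X_t) = sigma exp(theta t) dB_t. Integrating from 0 to t gives X_t = x_0 * exp(-theta t) + sigma * int_0^t exp(-theta (t-s)) dB_s for any initial x_0. The Itô integral has variance (by the Itô isometry) sigma^2 * int_0^t exp(-2 theta (t - s)) ds = sigma^2 * (1 - exp(-2 theta t)) / (2 theta), independent of x_0.
With theta = 6, sigma = 1/2:
  Var(X_t) = (1/2)^2 * (1 - exp(-2*6 t)) / (2 * 6) = 1/48 - exp(-12*t)/48.
As t -> infinity, exp(-2*6 t) -> 0, so the stationary variance is sigma^2 / (2 theta) = 1/48.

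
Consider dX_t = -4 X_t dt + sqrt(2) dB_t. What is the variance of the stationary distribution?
lim Var(X_t) = 1/4

The OU SDE dX = -theta X dt + sigma dB admits the integrating factor exp(theta t): d(exp(theta t) X_t) = sigma exp(theta t) dB_t. Integrating from 0 to t gives X_t = x_0 * exp(-theta t) + sigma * int_0^t exp(-theta (t-s)) dB_s for any initial x_0. The Itô integral has variance (by the Itô isometry) sigma^2 * int_0^t exp(-2 theta (t - s)) ds = sigma^2 * (1 - exp(-2 theta t)) / (2 theta), independent of x_0.
With theta = 4, sigma = sqrt(2):
  Var(X_t) = (sqrt(2))^2 * (1 - exp(-2*4 t)) / (2 * 4) = 1/4 - exp(-8*t)/4.
As t -> infinity, exp(-2*4 t) -> 0, so the stationary variance is sigma^2 / (2 theta) = 1/4.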